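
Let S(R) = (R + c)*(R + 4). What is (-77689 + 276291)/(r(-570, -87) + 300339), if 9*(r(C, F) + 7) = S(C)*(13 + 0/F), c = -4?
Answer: 893709/3463240 ≈ 0.25806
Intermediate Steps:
S(R) = (-4 + R)*(4 + R) (S(R) = (R - 4)*(R + 4) = (-4 + R)*(4 + R))
r(C, F) = -271/9 + 13*C²/9 (r(C, F) = -7 + ((-16 + C²)*(13 + 0/F))/9 = -7 + ((-16 + C²)*(13 + 0))/9 = -7 + ((-16 + C²)*13)/9 = -7 + (-208 + 13*C²)/9 = -7 + (-208/9 + 13*C²/9) = -271/9 + 13*C²/9)
(-77689 + 276291)/(r(-570, -87) + 300339) = (-77689 + 276291)/((-271/9 + (13/9)*(-570)²) + 300339) = 198602/((-271/9 + (13/9)*324900) + 300339) = 198602/((-271/9 + 469300) + 300339) = 198602/(4223429/9 + 300339) = 198602/(6926480/9) = 198602*(9/6926480) = 893709/3463240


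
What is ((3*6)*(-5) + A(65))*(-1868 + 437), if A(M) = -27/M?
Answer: 8409987/65 ≈ 1.2938e+5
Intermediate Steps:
((3*6)*(-5) + A(65))*(-1868 + 437) = ((3*6)*(-5) - 27/65)*(-1868 + 437) = (18*(-5) - 27*1/65)*(-1431) = (-90 - 27/65)*(-1431) = -5877/65*(-1431) = 8409987/65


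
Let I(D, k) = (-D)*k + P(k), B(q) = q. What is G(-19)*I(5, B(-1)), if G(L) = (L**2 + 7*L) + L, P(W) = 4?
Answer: 1881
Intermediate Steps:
G(L) = L**2 + 8*L
I(D, k) = 4 - D*k (I(D, k) = (-D)*k + 4 = -D*k + 4 = 4 - D*k)
G(-19)*I(5, B(-1)) = (-19*(8 - 19))*(4 - 1*5*(-1)) = (-19*(-11))*(4 + 5) = 209*9 = 1881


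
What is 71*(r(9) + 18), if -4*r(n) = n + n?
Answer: 1917/2 ≈ 958.50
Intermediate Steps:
r(n) = -n/2 (r(n) = -(n + n)/4 = -n/2)
71*(r(9) + 18) = 71*(-½*9 + 18) = 71*(-9/2 + 18) = 71*(27/2) = 1917/2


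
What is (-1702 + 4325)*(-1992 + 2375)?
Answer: 1004609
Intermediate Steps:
(-1702 + 4325)*(-1992 + 2375) = 2623*383 = 1004609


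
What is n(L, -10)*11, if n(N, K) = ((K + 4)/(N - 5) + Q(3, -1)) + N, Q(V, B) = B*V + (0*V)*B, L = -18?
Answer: -5247/23 ≈ -228.13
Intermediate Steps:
Q(V, B) = B*V (Q(V, B) = B*V + 0*B = B*V + 0 = B*V)
n(N, K) = -3 + N + (4 + K)/(-5 + N) (n(N, K) = ((K + 4)/(N - 5) - 1*3) + N = ((4 + K)/(-5 + N) - 3) + N = (-3 + (4 + K)/(-5 + N)) + N = -3 + N + (4 + K)/(-5 + N))
n(L, -10)*11 = ((19 - 10 + (-18)² - 8*(-18))/(-5 - 18))*11 = ((19 - 10 + 324 + 144)/(-23))*11 = -1/23*477*11 = -477/23*11 = -5247/23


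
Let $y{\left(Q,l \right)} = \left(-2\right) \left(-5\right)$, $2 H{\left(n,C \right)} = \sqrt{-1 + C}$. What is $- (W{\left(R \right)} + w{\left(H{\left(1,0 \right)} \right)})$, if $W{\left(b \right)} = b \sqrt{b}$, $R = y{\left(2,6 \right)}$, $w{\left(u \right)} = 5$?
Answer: $-5 - 10 \sqrt{10} \approx -36.623$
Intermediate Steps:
$H{\left(n,C \right)} = \frac{\sqrt{-1 + C}}{2}$
$y{\left(Q,l \right)} = 10$
$R = 10$
$W{\left(b \right)} = b^{\frac{3}{2}}$
$- (W{\left(R \right)} + w{\left(H{\left(1,0 \right)} \right)}) = - (10^{\frac{3}{2}} + 5) = - (10 \sqrt{10} + 5) = - (5 + 10 \sqrt{10}) = -5 - 10 \sqrt{10}$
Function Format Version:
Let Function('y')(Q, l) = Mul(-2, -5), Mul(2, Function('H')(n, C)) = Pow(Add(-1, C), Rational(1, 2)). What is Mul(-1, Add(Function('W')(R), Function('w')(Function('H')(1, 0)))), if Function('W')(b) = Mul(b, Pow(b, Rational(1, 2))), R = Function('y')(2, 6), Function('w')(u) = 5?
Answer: Add(-5, Mul(-10, Pow(10, Rational(1, 2)))) ≈ -36.623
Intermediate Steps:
Function('H')(n, C) = Mul(Rational(1, 2), Pow(Add(-1, C), Rational(1, 2)))
Function('y')(Q, l) = 10
R = 10
Function('W')(b) = Pow(b, Rational(3, 2))
Mul(-1, Add(Function('W')(R), Function('w')(Function('H')(1, 0)))) = Mul(-1, Add(Pow(10, Rational(3, 2)), 5)) = Mul(-1, Add(Mul(10, Pow(10, Rational(1, 2))), 5)) = Mul(-1, Add(5, Mul(10, Pow(10, Rational(1, 2))))) = Add(-5, Mul(-10, Pow(10, Rational(1, 2))))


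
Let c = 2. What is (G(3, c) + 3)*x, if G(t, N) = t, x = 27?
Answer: 162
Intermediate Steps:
(G(3, c) + 3)*x = (3 + 3)*27 = 6*27 = 162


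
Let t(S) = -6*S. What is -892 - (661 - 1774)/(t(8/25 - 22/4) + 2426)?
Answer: -1033303/1159 ≈ -891.55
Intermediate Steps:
-892 - (661 - 1774)/(t(8/25 - 22/4) + 2426) = -892 - (661 - 1774)/(-6*(8/25 - 22/4) + 2426) = -892 - (-1113)/(-6*(8*(1/25) - 22*¼) + 2426) = -892 - (-1113)/(-6*(8/25 - 11/2) + 2426) = -892 - (-1113)/(-6*(-259/50) + 2426) = -892 - (-1113)/(777/25 + 2426) = -892 - (-1113)/61427/25 = -892 - (-1113)*25/61427 = -892 - 1*(-525/1159) = -892 + 525/1159 = -1033303/1159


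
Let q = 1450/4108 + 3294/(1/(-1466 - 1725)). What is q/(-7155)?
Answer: 21589909591/14696370 ≈ 1469.1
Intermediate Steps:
q = -21589909591/2054 (q = 1450*(1/4108) + 3294/(1/(-3191)) = 725/2054 + 3294/(-1/3191) = 725/2054 + 3294*(-3191) = 725/2054 - 10511154 = -21589909591/2054 ≈ -1.0511e+7)
q/(-7155) = -21589909591/2054/(-7155) = -21589909591/2054*(-1/7155) = 21589909591/14696370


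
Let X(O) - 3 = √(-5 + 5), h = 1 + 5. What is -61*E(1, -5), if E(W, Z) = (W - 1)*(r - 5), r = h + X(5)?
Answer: 0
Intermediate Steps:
h = 6
X(O) = 3 (X(O) = 3 + √(-5 + 5) = 3 + √0 = 3 + 0 = 3)
r = 9 (r = 6 + 3 = 9)
E(W, Z) = -4 + 4*W (E(W, Z) = (W - 1)*(9 - 5) = (-1 + W)*4 = -4 + 4*W)
-61*E(1, -5) = -61*(-4 + 4*1) = -61*(-4 + 4) = -61*0 = -1*0 = 0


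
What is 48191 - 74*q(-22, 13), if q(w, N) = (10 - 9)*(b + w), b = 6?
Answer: 49375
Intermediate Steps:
q(w, N) = 6 + w (q(w, N) = (10 - 9)*(6 + w) = 1*(6 + w) = 6 + w)
48191 - 74*q(-22, 13) = 48191 - 74*(6 - 22) = 48191 - 74*(-16) = 48191 + 1184 = 49375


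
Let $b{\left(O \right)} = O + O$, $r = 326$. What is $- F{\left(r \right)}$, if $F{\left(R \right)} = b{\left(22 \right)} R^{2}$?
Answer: $-4676144$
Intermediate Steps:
$b{\left(O \right)} = 2 O$
$F{\left(R \right)} = 44 R^{2}$ ($F{\left(R \right)} = 2 \cdot 22 R^{2} = 44 R^{2}$)
$- F{\left(r \right)} = - 44 \cdot 326^{2} = - 44 \cdot 106276 = \left(-1\right) 4676144 = -4676144$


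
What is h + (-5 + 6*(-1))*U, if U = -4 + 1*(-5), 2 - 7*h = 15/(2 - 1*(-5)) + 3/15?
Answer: 24243/245 ≈ 98.951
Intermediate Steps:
h = -12/245 (h = 2/7 - (15/(2 - 1*(-5)) + 3/15)/7 = 2/7 - (15/(2 + 5) + 3*(1/15))/7 = 2/7 - (15/7 + 1/5)/7 = 2/7 - 1/7*82/35 = 2/7 - 82/245 = -12/245 ≈ -0.048980)
U = -9 (U = -4 - 5 = -9)
h + (-5 + 6*(-1))*U = -12/245 + (-5 + 6*(-1))*(-9) = -12/245 + (-5 - 6)*(-9) = -12/245 - 11*(-9) = -12/245 + 99 = 24243/245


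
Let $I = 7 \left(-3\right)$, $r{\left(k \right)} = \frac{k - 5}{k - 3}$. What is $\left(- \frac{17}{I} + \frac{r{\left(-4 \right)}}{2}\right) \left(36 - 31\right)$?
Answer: $\frac{305}{42} \approx 7.2619$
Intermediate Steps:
$r{\left(k \right)} = \frac{-5 + k}{-3 + k}$
$I = -21$
$\left(- \frac{17}{I} + \frac{r{\left(-4 \right)}}{2}\right) \left(36 - 31\right) = \left(- \frac{17}{-21} + \frac{\frac{1}{-3 - 4} \left(-5 - 4\right)}{2}\right) \left(36 - 31\right) = \left(\left(-17\right) \left(- \frac{1}{21}\right) + \frac{1}{-7} \left(-9\right) \frac{1}{2}\right) 5 = \left(\frac{17}{21} + \left(- \frac{1}{7}\right) \left(-9\right) \frac{1}{2}\right) 5 = \left(\frac{17}{21} + \frac{9}{7} \cdot \frac{1}{2}\right) 5 = \left(\frac{17}{21} + \frac{9}{14}\right) 5 = \frac{61}{42} \cdot 5 = \frac{305}{42}$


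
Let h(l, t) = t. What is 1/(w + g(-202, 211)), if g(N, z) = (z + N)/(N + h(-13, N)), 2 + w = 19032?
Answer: 404/7688111 ≈ 5.2549e-5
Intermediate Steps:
w = 19030 (w = -2 + 19032 = 19030)
g(N, z) = (N + z)/(2*N) (g(N, z) = (z + N)/(N + N) = (N + z)/((2*N)) = (N + z)*(1/(2*N)) = (N + z)/(2*N))
1/(w + g(-202, 211)) = 1/(19030 + (½)*(-202 + 211)/(-202)) = 1/(19030 + (½)*(-1/202)*9) = 1/(19030 - 9/404) = 1/(7688111/404) = 404/7688111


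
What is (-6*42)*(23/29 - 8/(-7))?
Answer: -14148/29 ≈ -487.86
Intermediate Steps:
(-6*42)*(23/29 - 8/(-7)) = -252*(23*(1/29) - 8*(-⅐)) = -252*(23/29 + 8/7) = -252*393/203 = -14148/29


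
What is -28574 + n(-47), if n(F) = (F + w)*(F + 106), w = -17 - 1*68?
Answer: -36362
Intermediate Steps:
w = -85 (w = -17 - 68 = -85)
n(F) = (-85 + F)*(106 + F) (n(F) = (F - 85)*(F + 106) = (-85 + F)*(106 + F))
-28574 + n(-47) = -28574 + (-9010 + (-47)**2 + 21*(-47)) = -28574 + (-9010 + 2209 - 987) = -28574 - 7788 = -36362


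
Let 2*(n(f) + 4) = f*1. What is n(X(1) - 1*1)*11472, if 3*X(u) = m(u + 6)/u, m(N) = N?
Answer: -38240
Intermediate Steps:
X(u) = (6 + u)/(3*u) (X(u) = ((u + 6)/u)/3 = ((6 + u)/u)/3 = (6 + u)/(3*u))
n(f) = -4 + f/2 (n(f) = -4 + (f*1)/2 = -4 + f/2)
n(X(1) - 1*1)*11472 = (-4 + ((⅓)*(6 + 1)/1 - 1*1)/2)*11472 = (-4 + ((⅓)*1*7 - 1)/2)*11472 = (-4 + (7/3 - 1)/2)*11472 = (-4 + (½)*(4/3))*11472 = (-4 + ⅔)*11472 = -10/3*11472 = -38240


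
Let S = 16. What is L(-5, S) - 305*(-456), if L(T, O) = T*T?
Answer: 139105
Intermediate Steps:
L(T, O) = T**2
L(-5, S) - 305*(-456) = (-5)**2 - 305*(-456) = 25 + 139080 = 139105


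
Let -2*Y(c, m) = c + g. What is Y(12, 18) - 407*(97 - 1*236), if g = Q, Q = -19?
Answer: 113153/2 ≈ 56577.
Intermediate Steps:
g = -19
Y(c, m) = 19/2 - c/2 (Y(c, m) = -(c - 19)/2 = -(-19 + c)/2 = 19/2 - c/2)
Y(12, 18) - 407*(97 - 1*236) = (19/2 - 1/2*12) - 407*(97 - 1*236) = (19/2 - 6) - 407*(97 - 236) = 7/2 - 407*(-139) = 7/2 + 56573 = 113153/2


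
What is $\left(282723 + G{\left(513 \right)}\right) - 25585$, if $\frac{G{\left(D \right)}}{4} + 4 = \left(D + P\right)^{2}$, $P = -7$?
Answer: $1281266$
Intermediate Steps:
$G{\left(D \right)} = -16 + 4 \left(-7 + D\right)^{2}$ ($G{\left(D \right)} = -16 + 4 \left(D - 7\right)^{2} = -16 + 4 \left(-7 + D\right)^{2}$)
$\left(282723 + G{\left(513 \right)}\right) - 25585 = \left(282723 - \left(16 - 4 \left(-7 + 513\right)^{2}\right)\right) - 25585 = \left(282723 - \left(16 - 4 \cdot 506^{2}\right)\right) - 25585 = \left(282723 + \left(-16 + 4 \cdot 256036\right)\right) - 25585 = \left(282723 + \left(-16 + 1024144\right)\right) - 25585 = \left(282723 + 1024128\right) - 25585 = 1306851 - 25585 = 1281266$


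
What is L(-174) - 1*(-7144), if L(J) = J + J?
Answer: 6796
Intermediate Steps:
L(J) = 2*J
L(-174) - 1*(-7144) = 2*(-174) - 1*(-7144) = -348 + 7144 = 6796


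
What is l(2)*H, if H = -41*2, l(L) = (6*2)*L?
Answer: -1968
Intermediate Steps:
l(L) = 12*L
H = -82
l(2)*H = (12*2)*(-82) = 24*(-82) = -1968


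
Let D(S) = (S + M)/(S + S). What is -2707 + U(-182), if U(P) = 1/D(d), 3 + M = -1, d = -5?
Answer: -24353/9 ≈ -2705.9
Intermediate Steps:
M = -4 (M = -3 - 1 = -4)
D(S) = (-4 + S)/(2*S) (D(S) = (S - 4)/(S + S) = (-4 + S)/((2*S)) = (-4 + S)*(1/(2*S)) = (-4 + S)/(2*S))
U(P) = 10/9 (U(P) = 1/((½)*(-4 - 5)/(-5)) = 1/((½)*(-⅕)*(-9)) = 1/(9/10) = 10/9)
-2707 + U(-182) = -2707 + 10/9 = -24353/9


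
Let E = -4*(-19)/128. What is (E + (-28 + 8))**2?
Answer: 385641/1024 ≈ 376.60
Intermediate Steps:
E = 19/32 (E = 76*(1/128) = 19/32 ≈ 0.59375)
(E + (-28 + 8))**2 = (19/32 + (-28 + 8))**2 = (19/32 - 20)**2 = (-621/32)**2 = 385641/1024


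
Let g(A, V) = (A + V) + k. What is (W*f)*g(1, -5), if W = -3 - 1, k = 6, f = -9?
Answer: 72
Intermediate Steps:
W = -4
g(A, V) = 6 + A + V (g(A, V) = (A + V) + 6 = 6 + A + V)
(W*f)*g(1, -5) = (-4*(-9))*(6 + 1 - 5) = 36*2 = 72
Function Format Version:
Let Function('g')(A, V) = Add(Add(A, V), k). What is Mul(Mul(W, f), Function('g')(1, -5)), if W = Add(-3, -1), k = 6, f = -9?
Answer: 72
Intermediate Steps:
W = -4
Function('g')(A, V) = Add(6, A, V) (Function('g')(A, V) = Add(Add(A, V), 6) = Add(6, A, V))
Mul(Mul(W, f), Function('g')(1, -5)) = Mul(Mul(-4, -9), Add(6, 1, -5)) = Mul(36, 2) = 72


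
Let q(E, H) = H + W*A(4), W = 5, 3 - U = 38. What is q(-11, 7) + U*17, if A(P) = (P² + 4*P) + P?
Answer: -408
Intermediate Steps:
U = -35 (U = 3 - 1*38 = 3 - 38 = -35)
A(P) = P² + 5*P
q(E, H) = 180 + H (q(E, H) = H + 5*(4*(5 + 4)) = H + 5*(4*9) = H + 5*36 = H + 180 = 180 + H)
q(-11, 7) + U*17 = (180 + 7) - 35*17 = 187 - 595 = -408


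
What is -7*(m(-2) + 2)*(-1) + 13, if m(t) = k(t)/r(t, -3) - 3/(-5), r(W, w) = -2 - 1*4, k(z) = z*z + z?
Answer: 433/15 ≈ 28.867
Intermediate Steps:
k(z) = z + z² (k(z) = z² + z = z + z²)
r(W, w) = -6 (r(W, w) = -2 - 4 = -6)
m(t) = ⅗ - t*(1 + t)/6 (m(t) = (t*(1 + t))/(-6) - 3/(-5) = (t*(1 + t))*(-⅙) - 3*(-⅕) = -t*(1 + t)/6 + ⅗ = ⅗ - t*(1 + t)/6)
-7*(m(-2) + 2)*(-1) + 13 = -7*((⅗ - ⅙*(-2)*(1 - 2)) + 2)*(-1) + 13 = -7*((⅗ - ⅙*(-2)*(-1)) + 2)*(-1) + 13 = -7*((⅗ - ⅓) + 2)*(-1) + 13 = -7*(4/15 + 2)*(-1) + 13 = -238*(-1)/15 + 13 = -7*(-34/15) + 13 = 238/15 + 13 = 433/15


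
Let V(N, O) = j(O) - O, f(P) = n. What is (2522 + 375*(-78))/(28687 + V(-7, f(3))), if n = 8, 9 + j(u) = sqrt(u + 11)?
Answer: -766291760/821968881 + 26728*sqrt(19)/821968881 ≈ -0.93212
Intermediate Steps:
j(u) = -9 + sqrt(11 + u) (j(u) = -9 + sqrt(u + 11) = -9 + sqrt(11 + u))
f(P) = 8
V(N, O) = -9 + sqrt(11 + O) - O (V(N, O) = (-9 + sqrt(11 + O)) - O = -9 + sqrt(11 + O) - O)
(2522 + 375*(-78))/(28687 + V(-7, f(3))) = (2522 + 375*(-78))/(28687 + (-9 + sqrt(11 + 8) - 1*8)) = (2522 - 29250)/(28687 + (-9 + sqrt(19) - 8)) = -26728/(28687 + (-17 + sqrt(19))) = -26728/(28670 + sqrt(19))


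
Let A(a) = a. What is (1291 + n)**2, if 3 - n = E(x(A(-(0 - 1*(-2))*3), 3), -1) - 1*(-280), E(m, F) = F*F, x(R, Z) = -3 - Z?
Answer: 1026169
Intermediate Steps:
E(m, F) = F**2
n = -278 (n = 3 - ((-1)**2 - 1*(-280)) = 3 - (1 + 280) = 3 - 1*281 = 3 - 281 = -278)
(1291 + n)**2 = (1291 - 278)**2 = 1013**2 = 1026169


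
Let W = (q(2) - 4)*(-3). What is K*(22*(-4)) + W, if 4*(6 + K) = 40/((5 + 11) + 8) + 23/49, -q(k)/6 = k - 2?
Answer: 72472/147 ≈ 493.01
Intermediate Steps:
q(k) = 12 - 6*k (q(k) = -6*(k - 2) = -6*(-2 + k) = 12 - 6*k)
K = -1607/294 (K = -6 + (40/((5 + 11) + 8) + 23/49)/4 = -6 + (40/(16 + 8) + 23*(1/49))/4 = -6 + (40/24 + 23/49)/4 = -6 + (40*(1/24) + 23/49)/4 = -6 + (5/3 + 23/49)/4 = -6 + (¼)*(314/147) = -6 + 157/294 = -1607/294 ≈ -5.4660)
W = 12 (W = ((12 - 6*2) - 4)*(-3) = ((12 - 12) - 4)*(-3) = (0 - 4)*(-3) = -4*(-3) = 12)
K*(22*(-4)) + W = -17677*(-4)/147 + 12 = -1607/294*(-88) + 12 = 70708/147 + 12 = 72472/147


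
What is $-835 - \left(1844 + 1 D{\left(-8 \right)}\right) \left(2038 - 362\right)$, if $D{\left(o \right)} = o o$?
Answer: $-3198643$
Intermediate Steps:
$D{\left(o \right)} = o^{2}$
$-835 - \left(1844 + 1 D{\left(-8 \right)}\right) \left(2038 - 362\right) = -835 - \left(1844 + 1 \left(-8\right)^{2}\right) \left(2038 - 362\right) = -835 - \left(1844 + 1 \cdot 64\right) 1676 = -835 - \left(1844 + 64\right) 1676 = -835 - 1908 \cdot 1676 = -835 - 3197808 = -3198643$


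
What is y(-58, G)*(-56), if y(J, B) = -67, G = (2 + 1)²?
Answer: 3752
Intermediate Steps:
G = 9 (G = 3² = 9)
y(-58, G)*(-56) = -67*(-56) = 3752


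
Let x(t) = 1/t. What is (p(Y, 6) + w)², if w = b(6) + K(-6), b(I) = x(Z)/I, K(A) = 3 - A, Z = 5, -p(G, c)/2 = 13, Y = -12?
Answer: 259081/900 ≈ 287.87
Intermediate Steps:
p(G, c) = -26 (p(G, c) = -2*13 = -26)
b(I) = 1/(5*I)
w = 271/30 (w = (⅕)/6 + (3 - 1*(-6)) = (⅕)*(⅙) + (3 + 6) = 1/30 + 9 = 271/30 ≈ 9.0333)
(p(Y, 6) + w)² = (-26 + 271/30)² = (-509/30)² = 259081/900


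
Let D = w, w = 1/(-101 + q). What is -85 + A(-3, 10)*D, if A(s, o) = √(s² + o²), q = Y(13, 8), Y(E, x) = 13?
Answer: -85 - √109/88 ≈ -85.119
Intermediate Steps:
q = 13
A(s, o) = √(o² + s²)
w = -1/88 (w = 1/(-101 + 13) = 1/(-88) = -1/88 ≈ -0.011364)
D = -1/88 ≈ -0.011364
-85 + A(-3, 10)*D = -85 + √(10² + (-3)²)*(-1/88) = -85 + √(100 + 9)*(-1/88) = -85 + √109*(-1/88) = -85 - √109/88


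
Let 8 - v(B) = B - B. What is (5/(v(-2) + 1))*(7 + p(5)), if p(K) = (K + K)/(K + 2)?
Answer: 295/63 ≈ 4.6825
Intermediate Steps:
v(B) = 8 (v(B) = 8 - (B - B) = 8 - 1*0 = 8 + 0 = 8)
p(K) = 2*K/(2 + K) (p(K) = (2*K)/(2 + K) = 2*K/(2 + K))
(5/(v(-2) + 1))*(7 + p(5)) = (5/(8 + 1))*(7 + 2*5/(2 + 5)) = (5/9)*(7 + 2*5/7) = (5*(⅑))*(7 + 2*5*(⅐)) = 5*(7 + 10/7)/9 = (5/9)*(59/7) = 295/63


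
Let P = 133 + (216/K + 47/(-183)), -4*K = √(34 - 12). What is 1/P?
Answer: -12224949/1502147092 - 904203*√22/375536773 ≈ -0.019432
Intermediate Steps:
K = -√22/4 (K = -√(34 - 12)/4 = -√22/4 ≈ -1.1726)
P = 24292/183 - 432*√22/11 (P = 133 + (216/((-√22/4)) + 47/(-183)) = 133 + (216*(-2*√22/11) + 47*(-1/183)) = 133 + (-432*√22/11 - 47/183) = 133 + (-47/183 - 432*√22/11) = 24292/183 - 432*√22/11 ≈ -51.462)
1/P = 1/(24292/183 - 432*√22/11)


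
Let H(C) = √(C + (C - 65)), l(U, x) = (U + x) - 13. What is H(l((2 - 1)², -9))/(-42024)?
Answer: -I*√107/42024 ≈ -0.00024615*I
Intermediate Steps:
l(U, x) = -13 + U + x
H(C) = √(-65 + 2*C) (H(C) = √(C + (-65 + C)) = √(-65 + 2*C))
H(l((2 - 1)², -9))/(-42024) = √(-65 + 2*(-13 + (2 - 1)² - 9))/(-42024) = √(-65 + 2*(-13 + 1² - 9))*(-1/42024) = √(-65 + 2*(-13 + 1 - 9))*(-1/42024) = √(-65 + 2*(-21))*(-1/42024) = √(-65 - 42)*(-1/42024) = √(-107)*(-1/42024) = (I*√107)*(-1/42024) = -I*√107/42024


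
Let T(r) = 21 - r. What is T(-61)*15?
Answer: 1230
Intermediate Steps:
T(-61)*15 = (21 - 1*(-61))*15 = (21 + 61)*15 = 82*15 = 1230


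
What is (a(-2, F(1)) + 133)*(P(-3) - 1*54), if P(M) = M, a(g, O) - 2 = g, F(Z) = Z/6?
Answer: -7581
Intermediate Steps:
F(Z) = Z/6 (F(Z) = Z*(⅙) = Z/6)
a(g, O) = 2 + g
(a(-2, F(1)) + 133)*(P(-3) - 1*54) = ((2 - 2) + 133)*(-3 - 1*54) = (0 + 133)*(-3 - 54) = 133*(-57) = -7581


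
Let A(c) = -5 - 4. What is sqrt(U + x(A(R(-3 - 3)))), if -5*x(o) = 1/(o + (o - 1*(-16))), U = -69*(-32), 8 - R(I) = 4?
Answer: sqrt(220810)/10 ≈ 46.990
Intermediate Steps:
R(I) = 4 (R(I) = 8 - 1*4 = 8 - 4 = 4)
A(c) = -9
U = 2208
x(o) = -1/(5*(16 + 2*o)) (x(o) = -1/(5*(o + (o - 1*(-16)))) = -1/(5*(o + (o + 16))) = -1/(5*(o + (16 + o))) = -1/(5*(16 + 2*o)))
sqrt(U + x(A(R(-3 - 3)))) = sqrt(2208 - 1/(80 + 10*(-9))) = sqrt(2208 - 1/(80 - 90)) = sqrt(2208 - 1/(-10)) = sqrt(2208 - 1*(-1/10)) = sqrt(2208 + 1/10) = sqrt(22081/10) = sqrt(220810)/10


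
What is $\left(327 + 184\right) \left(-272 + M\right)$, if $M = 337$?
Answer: $33215$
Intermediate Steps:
$\left(327 + 184\right) \left(-272 + M\right) = \left(327 + 184\right) \left(-272 + 337\right) = 511 \cdot 65 = 33215$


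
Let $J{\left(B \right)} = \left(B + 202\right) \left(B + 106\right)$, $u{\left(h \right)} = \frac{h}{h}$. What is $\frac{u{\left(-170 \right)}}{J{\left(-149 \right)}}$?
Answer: $- \frac{1}{2279} \approx -0.00043879$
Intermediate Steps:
$u{\left(h \right)} = 1$
$J{\left(B \right)} = \left(106 + B\right) \left(202 + B\right)$ ($J{\left(B \right)} = \left(202 + B\right) \left(106 + B\right) = \left(106 + B\right) \left(202 + B\right)$)
$\frac{u{\left(-170 \right)}}{J{\left(-149 \right)}} = 1 \frac{1}{21412 + \left(-149\right)^{2} + 308 \left(-149\right)} = 1 \frac{1}{21412 + 22201 - 45892} = 1 \frac{1}{-2279} = 1 \left(- \frac{1}{2279}\right) = - \frac{1}{2279}$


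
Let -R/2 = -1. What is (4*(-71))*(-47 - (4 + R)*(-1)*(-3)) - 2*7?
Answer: 18446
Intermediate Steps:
R = 2 (R = -2*(-1) = 2)
(4*(-71))*(-47 - (4 + R)*(-1)*(-3)) - 2*7 = (4*(-71))*(-47 - (4 + 2)*(-1)*(-3)) - 2*7 = -284*(-47 - 6*(-1)*(-3)) - 14 = -284*(-47 - (-6)*(-3)) - 14 = -284*(-47 - 1*18) - 14 = -284*(-47 - 18) - 14 = -284*(-65) - 14 = 18460 - 14 = 18446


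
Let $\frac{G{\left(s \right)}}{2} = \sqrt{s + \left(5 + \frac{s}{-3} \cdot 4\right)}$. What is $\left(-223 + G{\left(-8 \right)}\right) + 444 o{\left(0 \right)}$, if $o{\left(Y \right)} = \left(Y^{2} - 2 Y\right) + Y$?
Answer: $-223 + \frac{2 \sqrt{69}}{3} \approx -217.46$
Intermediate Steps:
$G{\left(s \right)} = 2 \sqrt{5 - \frac{s}{3}}$ ($G{\left(s \right)} = 2 \sqrt{s + \left(5 + \frac{s}{-3} \cdot 4\right)} = 2 \sqrt{s + \left(5 + s \left(- \frac{1}{3}\right) 4\right)} = 2 \sqrt{s + \left(5 + - \frac{s}{3} \cdot 4\right)} = 2 \sqrt{s - \left(-5 + \frac{4 s}{3}\right)} = 2 \sqrt{5 - \frac{s}{3}}$)
$o{\left(Y \right)} = Y^{2} - Y$
$\left(-223 + G{\left(-8 \right)}\right) + 444 o{\left(0 \right)} = \left(-223 + \frac{2 \sqrt{45 - -24}}{3}\right) + 444 \cdot 0 \left(-1 + 0\right) = \left(-223 + \frac{2 \sqrt{45 + 24}}{3}\right) + 444 \cdot 0 \left(-1\right) = \left(-223 + \frac{2 \sqrt{69}}{3}\right) + 444 \cdot 0 = \left(-223 + \frac{2 \sqrt{69}}{3}\right) + 0 = -223 + \frac{2 \sqrt{69}}{3}$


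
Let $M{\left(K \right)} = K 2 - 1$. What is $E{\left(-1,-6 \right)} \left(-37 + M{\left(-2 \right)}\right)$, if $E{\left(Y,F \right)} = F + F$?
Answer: $504$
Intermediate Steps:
$E{\left(Y,F \right)} = 2 F$
$M{\left(K \right)} = -1 + 2 K$ ($M{\left(K \right)} = 2 K - 1 = -1 + 2 K$)
$E{\left(-1,-6 \right)} \left(-37 + M{\left(-2 \right)}\right) = 2 \left(-6\right) \left(-37 + \left(-1 + 2 \left(-2\right)\right)\right) = - 12 \left(-37 - 5\right) = \left(-12\right) \left(-42\right) = 504$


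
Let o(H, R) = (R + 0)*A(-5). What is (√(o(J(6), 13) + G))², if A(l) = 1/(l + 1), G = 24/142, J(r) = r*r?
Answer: -875/284 ≈ -3.0810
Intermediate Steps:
J(r) = r²
G = 12/71 (G = 24*(1/142) = 12/71 ≈ 0.16901)
A(l) = 1/(1 + l)
o(H, R) = -R/4 (o(H, R) = (R + 0)/(1 - 5) = R/(-4) = R*(-¼) = -R/4)
(√(o(J(6), 13) + G))² = (√(-¼*13 + 12/71))² = (√(-13/4 + 12/71))² = (√(-875/284))² = (5*I*√2485/142)² = -875/284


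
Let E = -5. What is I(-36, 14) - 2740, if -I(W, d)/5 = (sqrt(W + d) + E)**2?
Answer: -2755 + 50*I*sqrt(22) ≈ -2755.0 + 234.52*I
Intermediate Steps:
I(W, d) = -5*(-5 + sqrt(W + d))**2 (I(W, d) = -5*(sqrt(W + d) - 5)**2 = -5*(-5 + sqrt(W + d))**2)
I(-36, 14) - 2740 = -5*(-5 + sqrt(-36 + 14))**2 - 2740 = -5*(-5 + sqrt(-22))**2 - 2740 = -5*(-5 + I*sqrt(22))**2 - 2740 = -2740 - 5*(-5 + I*sqrt(22))**2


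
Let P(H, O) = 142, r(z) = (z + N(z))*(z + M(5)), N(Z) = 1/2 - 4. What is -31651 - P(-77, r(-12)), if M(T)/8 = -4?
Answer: -31793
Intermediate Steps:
M(T) = -32 (M(T) = 8*(-4) = -32)
N(Z) = -7/2 (N(Z) = ½ - 4 = -7/2)
r(z) = (-32 + z)*(-7/2 + z) (r(z) = (z - 7/2)*(z - 32) = (-7/2 + z)*(-32 + z) = (-32 + z)*(-7/2 + z))
-31651 - P(-77, r(-12)) = -31651 - 1*142 = -31651 - 142 = -31793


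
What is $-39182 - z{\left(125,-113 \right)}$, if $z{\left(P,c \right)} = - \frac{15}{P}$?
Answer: $- \frac{979547}{25} \approx -39182.0$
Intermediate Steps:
$-39182 - z{\left(125,-113 \right)} = -39182 - - \frac{15}{125} = -39182 - \left(-15\right) \frac{1}{125} = -39182 - - \frac{3}{25} = -39182 + \frac{3}{25} = - \frac{979547}{25}$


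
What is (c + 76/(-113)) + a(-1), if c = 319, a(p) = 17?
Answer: 37892/113 ≈ 335.33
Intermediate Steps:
(c + 76/(-113)) + a(-1) = (319 + 76/(-113)) + 17 = (319 + 76*(-1/113)) + 17 = (319 - 76/113) + 17 = 35971/113 + 17 = 37892/113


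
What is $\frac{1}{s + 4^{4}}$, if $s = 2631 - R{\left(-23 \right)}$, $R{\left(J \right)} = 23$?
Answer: $\frac{1}{2864} \approx 0.00034916$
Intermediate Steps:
$s = 2608$ ($s = 2631 - 23 = 2608$)
$\frac{1}{s + 4^{4}} = \frac{1}{2608 + 4^{4}} = \frac{1}{2608 + 256} = \frac{1}{2864}$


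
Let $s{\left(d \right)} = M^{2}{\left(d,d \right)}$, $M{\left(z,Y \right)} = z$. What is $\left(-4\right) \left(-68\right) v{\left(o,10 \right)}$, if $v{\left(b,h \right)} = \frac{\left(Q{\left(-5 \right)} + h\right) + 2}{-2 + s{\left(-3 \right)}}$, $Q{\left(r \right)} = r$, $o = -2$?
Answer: $272$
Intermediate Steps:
$s{\left(d \right)} = d^{2}$
$v{\left(b,h \right)} = - \frac{3}{7} + \frac{h}{7}$ ($v{\left(b,h \right)} = \frac{\left(-5 + h\right) + 2}{-2 + \left(-3\right)^{2}} = \frac{-3 + h}{-2 + 9} = \frac{-3 + h}{7} = \left(-3 + h\right) \frac{1}{7} = - \frac{3}{7} + \frac{h}{7}$)
$\left(-4\right) \left(-68\right) v{\left(o,10 \right)} = \left(-4\right) \left(-68\right) \left(- \frac{3}{7} + \frac{1}{7} \cdot 10\right) = 272 \left(- \frac{3}{7} + \frac{10}{7}\right) = 272 \cdot 1 = 272$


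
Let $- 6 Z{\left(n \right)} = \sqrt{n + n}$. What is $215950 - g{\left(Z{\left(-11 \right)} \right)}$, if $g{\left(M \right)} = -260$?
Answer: $216210$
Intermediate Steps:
$Z{\left(n \right)} = - \frac{\sqrt{2} \sqrt{n}}{6}$ ($Z{\left(n \right)} = - \frac{\sqrt{n + n}}{6} = - \frac{\sqrt{2 n}}{6} = - \frac{\sqrt{2} \sqrt{n}}{6}$)
$215950 - g{\left(Z{\left(-11 \right)} \right)} = 215950 - -260 = 215950 + 260 = 216210$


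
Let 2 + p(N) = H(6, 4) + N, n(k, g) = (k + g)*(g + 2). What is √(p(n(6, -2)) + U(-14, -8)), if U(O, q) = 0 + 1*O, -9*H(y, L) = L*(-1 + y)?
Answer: 2*I*√41/3 ≈ 4.2688*I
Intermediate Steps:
H(y, L) = -L*(-1 + y)/9
n(k, g) = (2 + g)*(g + k) (n(k, g) = (g + k)*(2 + g) = (2 + g)*(g + k))
U(O, q) = O (U(O, q) = 0 + O = O)
p(N) = -38/9 + N (p(N) = -2 + ((⅑)*4*(1 - 1*6) + N) = -2 + ((⅑)*4*(1 - 6) + N) = -2 + ((⅑)*4*(-5) + N) = -2 + (-20/9 + N) = -38/9 + N)
√(p(n(6, -2)) + U(-14, -8)) = √((-38/9 + ((-2)² + 2*(-2) + 2*6 - 2*6)) - 14) = √((-38/9 + (4 - 4 + 12 - 12)) - 14) = √((-38/9 + 0) - 14) = √(-38/9 - 14) = √(-164/9) = 2*I*√41/3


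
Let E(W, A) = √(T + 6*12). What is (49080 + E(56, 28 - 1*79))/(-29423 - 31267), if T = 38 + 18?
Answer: -1636/2023 - 4*√2/30345 ≈ -0.80889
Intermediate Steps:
T = 56
E(W, A) = 8*√2 (E(W, A) = √(56 + 6*12) = √(56 + 72) = √128 = 8*√2)
(49080 + E(56, 28 - 1*79))/(-29423 - 31267) = (49080 + 8*√2)/(-29423 - 31267) = (49080 + 8*√2)/(-60690) = (49080 + 8*√2)*(-1/60690) = -1636/2023 - 4*√2/30345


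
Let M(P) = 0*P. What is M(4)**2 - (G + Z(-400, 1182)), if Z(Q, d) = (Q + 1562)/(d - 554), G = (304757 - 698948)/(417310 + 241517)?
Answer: -28778057/22985742 ≈ -1.2520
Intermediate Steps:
M(P) = 0
G = -43799/73203 (G = -394191/658827 = -394191*1/658827 = -43799/73203 ≈ -0.59832)
Z(Q, d) = (1562 + Q)/(-554 + d)
M(4)**2 - (G + Z(-400, 1182)) = 0**2 - (-43799/73203 + (1562 - 400)/(-554 + 1182)) = 0 - (-43799/73203 + 1162/628) = 0 - (-43799/73203 + (1/628)*1162) = 0 - (-43799/73203 + 581/314) = 0 - 1*28778057/22985742 = 0 - 28778057/22985742 = -28778057/22985742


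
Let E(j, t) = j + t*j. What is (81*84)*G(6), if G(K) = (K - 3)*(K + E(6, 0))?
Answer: 244944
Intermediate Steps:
E(j, t) = j + j*t
G(K) = (-3 + K)*(6 + K) (G(K) = (K - 3)*(K + 6*(1 + 0)) = (-3 + K)*(K + 6*1) = (-3 + K)*(K + 6) = (-3 + K)*(6 + K))
(81*84)*G(6) = (81*84)*(-18 + 6**2 + 3*6) = 6804*(-18 + 36 + 18) = 6804*36 = 244944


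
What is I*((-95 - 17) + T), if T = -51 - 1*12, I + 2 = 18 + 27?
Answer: -7525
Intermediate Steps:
I = 43 (I = -2 + (18 + 27) = -2 + 45 = 43)
T = -63 (T = -51 - 12 = -63)
I*((-95 - 17) + T) = 43*((-95 - 17) - 63) = 43*(-112 - 63) = 43*(-175) = -7525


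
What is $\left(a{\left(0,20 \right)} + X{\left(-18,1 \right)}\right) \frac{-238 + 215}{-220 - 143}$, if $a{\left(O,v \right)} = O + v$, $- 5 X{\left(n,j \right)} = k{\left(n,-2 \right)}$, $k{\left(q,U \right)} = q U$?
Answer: $\frac{1472}{1815} \approx 0.81102$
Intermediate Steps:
$k{\left(q,U \right)} = U q$
$X{\left(n,j \right)} = \frac{2 n}{5}$ ($X{\left(n,j \right)} = - \frac{\left(-2\right) n}{5} = \frac{2 n}{5}$)
$\left(a{\left(0,20 \right)} + X{\left(-18,1 \right)}\right) \frac{-238 + 215}{-220 - 143} = \left(\left(0 + 20\right) + \frac{2}{5} \left(-18\right)\right) \frac{-238 + 215}{-220 - 143} = \left(20 - \frac{36}{5}\right) \left(- \frac{23}{-363}\right) = \frac{64 \left(\left(-23\right) \left(- \frac{1}{363}\right)\right)}{5} = \frac{64}{5} \cdot \frac{23}{363} = \frac{1472}{1815}$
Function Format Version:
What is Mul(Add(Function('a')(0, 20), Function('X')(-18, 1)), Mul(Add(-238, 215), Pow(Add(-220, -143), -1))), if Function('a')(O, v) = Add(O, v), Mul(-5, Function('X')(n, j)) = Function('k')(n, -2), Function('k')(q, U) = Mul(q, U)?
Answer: Rational(1472, 1815) ≈ 0.81102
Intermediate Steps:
Function('k')(q, U) = Mul(U, q)
Function('X')(n, j) = Mul(Rational(2, 5), n) (Function('X')(n, j) = Mul(Rational(-1, 5), Mul(-2, n)) = Mul(Rational(2, 5), n))
Mul(Add(Function('a')(0, 20), Function('X')(-18, 1)), Mul(Add(-238, 215), Pow(Add(-220, -143), -1))) = Mul(Add(Add(0, 20), Mul(Rational(2, 5), -18)), Mul(Add(-238, 215), Pow(Add(-220, -143), -1))) = Mul(Add(20, Rational(-36, 5)), Mul(-23, Pow(-363, -1))) = Mul(Rational(64, 5), Mul(-23, Rational(-1, 363))) = Mul(Rational(64, 5), Rational(23, 363)) = Rational(1472, 1815)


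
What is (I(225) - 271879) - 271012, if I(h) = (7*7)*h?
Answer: -531866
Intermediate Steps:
I(h) = 49*h
(I(225) - 271879) - 271012 = (49*225 - 271879) - 271012 = (11025 - 271879) - 271012 = -260854 - 271012 = -531866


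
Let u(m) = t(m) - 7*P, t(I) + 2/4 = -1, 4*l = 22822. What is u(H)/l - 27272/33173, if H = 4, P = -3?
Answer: -44272435/54076729 ≈ -0.81870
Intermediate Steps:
l = 11411/2 (l = (¼)*22822 = 11411/2 ≈ 5705.5)
t(I) = -3/2 (t(I) = -½ - 1 = -3/2)
u(m) = 39/2 (u(m) = -3/2 - 7*(-3) = -3/2 + 21 = 39/2)
u(H)/l - 27272/33173 = 39/(2*(11411/2)) - 27272/33173 = (39/2)*(2/11411) - 27272*1/33173 = 39/11411 - 3896/4739 = -44272435/54076729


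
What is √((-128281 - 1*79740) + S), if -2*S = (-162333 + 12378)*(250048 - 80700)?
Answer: √12697081649 ≈ 1.1268e+5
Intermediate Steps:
S = 12697289670 (S = -(-162333 + 12378)*(250048 - 80700)/2 = -(-149955)*169348/2 = -½*(-25394579340) = 12697289670)
√((-128281 - 1*79740) + S) = √((-128281 - 1*79740) + 12697289670) = √((-128281 - 79740) + 12697289670) = √(-208021 + 12697289670) = √12697081649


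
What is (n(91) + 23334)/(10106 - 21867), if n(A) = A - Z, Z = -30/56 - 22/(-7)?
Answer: -655827/329308 ≈ -1.9915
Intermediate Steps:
Z = 73/28 (Z = -30*1/56 - 22*(-⅐) = -15/28 + 22/7 = 73/28 ≈ 2.6071)
n(A) = -73/28 + A (n(A) = A - 1*73/28 = A - 73/28 = -73/28 + A)
(n(91) + 23334)/(10106 - 21867) = ((-73/28 + 91) + 23334)/(10106 - 21867) = (2475/28 + 23334)/(-11761) = (655827/28)*(-1/11761) = -655827/329308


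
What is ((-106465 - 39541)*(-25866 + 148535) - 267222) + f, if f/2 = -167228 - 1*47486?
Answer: -17911106664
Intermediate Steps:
f = -429428 (f = 2*(-167228 - 1*47486) = 2*(-167228 - 47486) = 2*(-214714) = -429428)
((-106465 - 39541)*(-25866 + 148535) - 267222) + f = ((-106465 - 39541)*(-25866 + 148535) - 267222) - 429428 = (-146006*122669 - 267222) - 429428 = (-17910410014 - 267222) - 429428 = -17910677236 - 429428 = -17911106664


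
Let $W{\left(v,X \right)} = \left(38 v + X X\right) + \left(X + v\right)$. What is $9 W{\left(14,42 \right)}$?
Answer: $21168$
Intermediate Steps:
$W{\left(v,X \right)} = X + X^{2} + 39 v$ ($W{\left(v,X \right)} = \left(38 v + X^{2}\right) + \left(X + v\right) = \left(X^{2} + 38 v\right) + \left(X + v\right) = X + X^{2} + 39 v$)
$9 W{\left(14,42 \right)} = 9 \left(42 + 42^{2} + 39 \cdot 14\right) = 9 \left(42 + 1764 + 546\right) = 9 \cdot 2352 = 21168$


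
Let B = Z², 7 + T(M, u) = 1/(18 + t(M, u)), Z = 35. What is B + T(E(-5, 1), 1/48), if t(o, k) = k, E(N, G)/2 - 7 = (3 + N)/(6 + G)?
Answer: 1053618/865 ≈ 1218.1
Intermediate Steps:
E(N, G) = 14 + 2*(3 + N)/(6 + G) (E(N, G) = 14 + 2*((3 + N)/(6 + G)) = 14 + 2*(3 + N)/(6 + G))
T(M, u) = -7 + 1/(18 + u)
B = 1225 (B = 35² = 1225)
B + T(E(-5, 1), 1/48) = 1225 + (-125 - 7/48)/(18 + 1/48) = 1225 + (-125 - 7*1/48)/(18 + 1/48) = 1225 + (-125 - 7/48)/(865/48) = 1225 + (48/865)*(-6007/48) = 1225 - 6007/865 = 1053618/865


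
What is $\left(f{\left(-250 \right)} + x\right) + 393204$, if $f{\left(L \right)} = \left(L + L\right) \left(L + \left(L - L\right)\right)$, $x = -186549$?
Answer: $331655$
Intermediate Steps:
$f{\left(L \right)} = 2 L^{2}$ ($f{\left(L \right)} = 2 L \left(L + 0\right) = 2 L L = 2 L^{2}$)
$\left(f{\left(-250 \right)} + x\right) + 393204 = \left(2 \left(-250\right)^{2} - 186549\right) + 393204 = \left(2 \cdot 62500 - 186549\right) + 393204 = \left(125000 - 186549\right) + 393204 = -61549 + 393204 = 331655$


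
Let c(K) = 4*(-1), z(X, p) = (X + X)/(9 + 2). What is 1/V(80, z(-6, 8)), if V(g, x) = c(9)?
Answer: -¼ ≈ -0.25000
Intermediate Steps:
z(X, p) = 2*X/11 (z(X, p) = (2*X)/11 = (2*X)*(1/11) = 2*X/11)
c(K) = -4
V(g, x) = -4
1/V(80, z(-6, 8)) = 1/(-4) = -¼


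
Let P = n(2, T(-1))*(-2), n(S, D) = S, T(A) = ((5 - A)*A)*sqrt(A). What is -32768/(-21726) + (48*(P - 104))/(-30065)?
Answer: 548898752/326596095 ≈ 1.6807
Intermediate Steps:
T(A) = A**(3/2)*(5 - A) (T(A) = (A*(5 - A))*sqrt(A) = A**(3/2)*(5 - A))
P = -4 (P = 2*(-2) = -4)
-32768/(-21726) + (48*(P - 104))/(-30065) = -32768/(-21726) + (48*(-4 - 104))/(-30065) = -32768*(-1/21726) + (48*(-108))*(-1/30065) = 16384/10863 - 5184*(-1/30065) = 16384/10863 + 5184/30065 = 548898752/326596095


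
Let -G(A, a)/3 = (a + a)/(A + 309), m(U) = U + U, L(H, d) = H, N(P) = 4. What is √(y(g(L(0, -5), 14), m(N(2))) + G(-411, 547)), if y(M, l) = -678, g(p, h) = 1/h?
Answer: I*√186643/17 ≈ 25.413*I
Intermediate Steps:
m(U) = 2*U
G(A, a) = -6*a/(309 + A) (G(A, a) = -3*(a + a)/(A + 309) = -3*2*a/(309 + A) = -6*a/(309 + A))
√(y(g(L(0, -5), 14), m(N(2))) + G(-411, 547)) = √(-678 - 6*547/(309 - 411)) = √(-678 - 6*547/(-102)) = √(-678 - 6*547*(-1/102)) = √(-678 + 547/17) = √(-10979/17) = I*√186643/17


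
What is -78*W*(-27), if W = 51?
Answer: 107406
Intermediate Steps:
-78*W*(-27) = -78*51*(-27) = -3978*(-27) = 107406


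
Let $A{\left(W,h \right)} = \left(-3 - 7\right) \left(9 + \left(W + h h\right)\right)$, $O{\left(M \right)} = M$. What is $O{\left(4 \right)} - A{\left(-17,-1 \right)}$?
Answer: $-66$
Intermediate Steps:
$A{\left(W,h \right)} = -90 - 10 W - 10 h^{2}$ ($A{\left(W,h \right)} = - 10 \left(9 + \left(W + h^{2}\right)\right) = - 10 \left(9 + W + h^{2}\right) = -90 - 10 W - 10 h^{2}$)
$O{\left(4 \right)} - A{\left(-17,-1 \right)} = 4 - \left(-90 - -170 - 10 \left(-1\right)^{2}\right) = 4 - \left(-90 + 170 - 10\right) = 4 - 70 = -66$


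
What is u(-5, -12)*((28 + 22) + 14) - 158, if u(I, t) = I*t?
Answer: 3682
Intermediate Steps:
u(-5, -12)*((28 + 22) + 14) - 158 = (-5*(-12))*((28 + 22) + 14) - 158 = 60*(50 + 14) - 158 = 60*64 - 158 = 3840 - 158 = 3682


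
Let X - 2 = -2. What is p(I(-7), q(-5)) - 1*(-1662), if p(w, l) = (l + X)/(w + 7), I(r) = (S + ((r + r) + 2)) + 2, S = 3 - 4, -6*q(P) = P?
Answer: 39883/24 ≈ 1661.8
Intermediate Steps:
X = 0 (X = 2 - 2 = 0)
q(P) = -P/6
S = -1
I(r) = 3 + 2*r (I(r) = (-1 + ((r + r) + 2)) + 2 = (-1 + (2*r + 2)) + 2 = (-1 + (2 + 2*r)) + 2 = (1 + 2*r) + 2 = 3 + 2*r)
p(w, l) = l/(7 + w) (p(w, l) = (l + 0)/(w + 7) = l/(7 + w))
p(I(-7), q(-5)) - 1*(-1662) = (-⅙*(-5))/(7 + (3 + 2*(-7))) - 1*(-1662) = 5/(6*(7 + (3 - 14))) + 1662 = 5/(6*(7 - 11)) + 1662 = (⅚)/(-4) + 1662 = (⅚)*(-¼) + 1662 = -5/24 + 1662 = 39883/24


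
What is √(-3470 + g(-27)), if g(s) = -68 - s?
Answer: I*√3511 ≈ 59.254*I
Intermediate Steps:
√(-3470 + g(-27)) = √(-3470 + (-68 - 1*(-27))) = √(-3470 + (-68 + 27)) = √(-3470 - 41) = √(-3511) = I*√3511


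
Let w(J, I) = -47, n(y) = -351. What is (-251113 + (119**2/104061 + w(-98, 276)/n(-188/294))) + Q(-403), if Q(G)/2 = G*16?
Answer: -3214342457107/12175137 ≈ -2.6401e+5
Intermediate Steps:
Q(G) = 32*G (Q(G) = 2*(G*16) = 2*(16*G) = 32*G)
(-251113 + (119**2/104061 + w(-98, 276)/n(-188/294))) + Q(-403) = (-251113 + (119**2/104061 - 47/(-351))) + 32*(-403) = (-251113 + (14161*(1/104061) - 47*(-1/351))) - 12896 = (-251113 + (14161/104061 + 47/351)) - 12896 = (-251113 + 3287126/12175137) - 12896 = -3057331890355/12175137 - 12896 = -3214342457107/12175137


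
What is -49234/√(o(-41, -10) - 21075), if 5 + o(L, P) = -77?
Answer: 49234*I*√21157/21157 ≈ 338.48*I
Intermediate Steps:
o(L, P) = -82 (o(L, P) = -5 - 77 = -82)
-49234/√(o(-41, -10) - 21075) = -49234/√(-82 - 21075) = -49234*(-I*√21157/21157) = -(-49234)*I*√21157/21157 = 49234*I*√21157/21157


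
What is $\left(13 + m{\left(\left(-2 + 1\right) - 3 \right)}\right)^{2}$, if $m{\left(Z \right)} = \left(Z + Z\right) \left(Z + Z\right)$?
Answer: $5929$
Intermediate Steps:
$m{\left(Z \right)} = 4 Z^{2}$ ($m{\left(Z \right)} = 2 Z 2 Z = 4 Z^{2}$)
$\left(13 + m{\left(\left(-2 + 1\right) - 3 \right)}\right)^{2} = \left(13 + 4 \left(\left(-2 + 1\right) - 3\right)^{2}\right)^{2} = \left(13 + 4 \left(-1 - 3\right)^{2}\right)^{2} = \left(13 + 4 \left(-4\right)^{2}\right)^{2} = \left(13 + 4 \cdot 16\right)^{2} = \left(13 + 64\right)^{2} = 77^{2} = 5929$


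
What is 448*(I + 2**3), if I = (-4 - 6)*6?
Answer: -23296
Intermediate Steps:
I = -60 (I = -10*6 = -60)
448*(I + 2**3) = 448*(-60 + 2**3) = 448*(-60 + 8) = 448*(-52) = -23296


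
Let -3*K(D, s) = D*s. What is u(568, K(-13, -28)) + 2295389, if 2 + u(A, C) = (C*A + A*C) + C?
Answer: 2157431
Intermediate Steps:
K(D, s) = -D*s/3
u(A, C) = -2 + C + 2*A*C (u(A, C) = -2 + ((C*A + A*C) + C) = -2 + ((A*C + A*C) + C) = -2 + (2*A*C + C) = -2 + (C + 2*A*C) = -2 + C + 2*A*C)
u(568, K(-13, -28)) + 2295389 = (-2 - 1/3*(-13)*(-28) + 2*568*(-1/3*(-13)*(-28))) + 2295389 = (-2 - 364/3 + 2*568*(-364/3)) + 2295389 = (-2 - 364/3 - 413504/3) + 2295389 = -137958 + 2295389 = 2157431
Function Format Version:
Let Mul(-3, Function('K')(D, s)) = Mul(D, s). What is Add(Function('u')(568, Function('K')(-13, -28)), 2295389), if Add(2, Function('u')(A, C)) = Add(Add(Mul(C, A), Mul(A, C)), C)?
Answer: 2157431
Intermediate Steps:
Function('K')(D, s) = Mul(Rational(-1, 3), D, s) (Function('K')(D, s) = Mul(Rational(-1, 3), Mul(D, s)) = Mul(Rational(-1, 3), D, s))
Function('u')(A, C) = Add(-2, C, Mul(2, A, C)) (Function('u')(A, C) = Add(-2, Add(Add(Mul(C, A), Mul(A, C)), C)) = Add(-2, Add(Add(Mul(A, C), Mul(A, C)), C)) = Add(-2, Add(Mul(2, A, C), C)) = Add(-2, Add(C, Mul(2, A, C))) = Add(-2, C, Mul(2, A, C)))
Add(Function('u')(568, Function('K')(-13, -28)), 2295389) = Add(Add(-2, Mul(Rational(-1, 3), -13, -28), Mul(2, 568, Mul(Rational(-1, 3), -13, -28))), 2295389) = Add(Add(-2, Rational(-364, 3), Mul(2, 568, Rational(-364, 3))), 2295389) = Add(Add(-2, Rational(-364, 3), Rational(-413504, 3)), 2295389) = Add(-137958, 2295389) = 2157431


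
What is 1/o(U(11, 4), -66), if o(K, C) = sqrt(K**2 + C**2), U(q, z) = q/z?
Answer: 4*sqrt(577)/6347 ≈ 0.015138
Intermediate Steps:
o(K, C) = sqrt(C**2 + K**2)
1/o(U(11, 4), -66) = 1/(sqrt((-66)**2 + (11/4)**2)) = 1/(sqrt(4356 + (11*(1/4))**2)) = 1/(sqrt(4356 + (11/4)**2)) = 1/(sqrt(4356 + 121/16)) = 1/(sqrt(69817/16)) = 1/(11*sqrt(577)/4) = 4*sqrt(577)/6347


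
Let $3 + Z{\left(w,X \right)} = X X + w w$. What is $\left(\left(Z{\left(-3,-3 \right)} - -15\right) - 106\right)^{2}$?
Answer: $5776$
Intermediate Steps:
$Z{\left(w,X \right)} = -3 + X^{2} + w^{2}$ ($Z{\left(w,X \right)} = -3 + \left(X X + w w\right) = -3 + \left(X^{2} + w^{2}\right) = -3 + X^{2} + w^{2}$)
$\left(\left(Z{\left(-3,-3 \right)} - -15\right) - 106\right)^{2} = \left(\left(\left(-3 + \left(-3\right)^{2} + \left(-3\right)^{2}\right) - -15\right) - 106\right)^{2} = \left(\left(\left(-3 + 9 + 9\right) + 15\right) - 106\right)^{2} = \left(\left(15 + 15\right) - 106\right)^{2} = \left(30 - 106\right)^{2} = \left(-76\right)^{2} = 5776$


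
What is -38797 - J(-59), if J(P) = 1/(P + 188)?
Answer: -5004814/129 ≈ -38797.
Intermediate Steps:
J(P) = 1/(188 + P)
-38797 - J(-59) = -38797 - 1/(188 - 59) = -38797 - 1/129 = -5004814/129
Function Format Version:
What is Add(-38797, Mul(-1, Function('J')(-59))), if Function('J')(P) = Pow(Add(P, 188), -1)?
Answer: Rational(-5004814, 129) ≈ -38797.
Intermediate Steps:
Function('J')(P) = Pow(Add(188, P), -1)
Add(-38797, Mul(-1, Function('J')(-59))) = Add(-38797, Mul(-1, Pow(Add(188, -59), -1))) = Add(-38797, Mul(-1, Pow(129, -1))) = Add(-38797, Mul(-1, Rational(1, 129))) = Add(-38797, Rational(-1, 129)) = Rational(-5004814, 129)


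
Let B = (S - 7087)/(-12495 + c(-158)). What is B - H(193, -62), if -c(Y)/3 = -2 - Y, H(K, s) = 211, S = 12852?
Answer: -2740958/12963 ≈ -211.44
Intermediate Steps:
c(Y) = 6 + 3*Y (c(Y) = -3*(-2 - Y) = 6 + 3*Y)
B = -5765/12963 (B = (12852 - 7087)/(-12495 + (6 + 3*(-158))) = 5765/(-12495 + (6 - 474)) = 5765/(-12495 - 468) = 5765/(-12963) = 5765*(-1/12963) = -5765/12963 ≈ -0.44473)
B - H(193, -62) = -5765/12963 - 1*211 = -5765/12963 - 211 = -2740958/12963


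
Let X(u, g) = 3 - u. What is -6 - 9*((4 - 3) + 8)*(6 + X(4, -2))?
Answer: -411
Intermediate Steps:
-6 - 9*((4 - 3) + 8)*(6 + X(4, -2)) = -6 - 9*((4 - 3) + 8)*(6 + (3 - 1*4)) = -6 - 9*(1 + 8)*(6 + (3 - 4)) = -6 - 81*(6 - 1) = -6 - 81*5 = -6 - 9*45 = -6 - 405 = -411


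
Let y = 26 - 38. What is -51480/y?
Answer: 4290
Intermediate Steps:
y = -12
-51480/y = -51480/(-12) = -51480*(-1)/12 = -440*(-39/4) = 4290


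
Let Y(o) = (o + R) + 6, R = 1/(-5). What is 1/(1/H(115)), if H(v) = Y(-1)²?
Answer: 576/25 ≈ 23.040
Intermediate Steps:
R = -⅕ ≈ -0.20000
Y(o) = 29/5 + o (Y(o) = (o - ⅕) + 6 = (-⅕ + o) + 6 = 29/5 + o)
H(v) = 576/25 (H(v) = (29/5 - 1)² = (24/5)² = 576/25)
1/(1/H(115)) = 1/(1/(576/25)) = 1/(25/576) = 576/25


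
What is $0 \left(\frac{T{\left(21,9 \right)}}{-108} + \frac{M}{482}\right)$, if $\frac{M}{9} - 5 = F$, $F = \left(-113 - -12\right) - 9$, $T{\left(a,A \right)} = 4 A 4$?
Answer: $0$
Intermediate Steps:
$T{\left(a,A \right)} = 16 A$
$F = -110$ ($F = \left(-113 + 12\right) - 9 = -101 - 9 = -110$)
$M = -945$ ($M = 45 + 9 \left(-110\right) = 45 - 990 = -945$)
$0 \left(\frac{T{\left(21,9 \right)}}{-108} + \frac{M}{482}\right) = 0 \left(\frac{16 \cdot 9}{-108} - \frac{945}{482}\right) = 0 \left(144 \left(- \frac{1}{108}\right) - \frac{945}{482}\right) = 0 \left(- \frac{4}{3} - \frac{945}{482}\right) = 0 \left(- \frac{4763}{1446}\right) = 0$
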